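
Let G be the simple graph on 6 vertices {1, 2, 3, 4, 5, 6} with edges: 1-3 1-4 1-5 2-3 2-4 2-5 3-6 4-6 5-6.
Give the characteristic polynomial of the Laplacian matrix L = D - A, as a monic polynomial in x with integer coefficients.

x^6 - 18x^5 + 126x^4 - 432x^3 + 729x^2 - 486x

With the vertex order [1, 2, 3, 4, 5, 6], the degrees are [3, 3, 3, 3, 3, 3], giving D = diag(3, 3, 3, 3, 3, 3) and L = D - A. Computing det(xI - L) by cofactor expansion (or equivalently via sum-over-permutations) gives x^6 - 18x^5 + 126x^4 - 432x^3 + 729x^2 - 486x. The coefficient of x^5 equals -trace(L) = -18, matching the sum of degrees. The eigenvalues sum to 18, which equals trace(L) = 2|E|. The largest eigenvalue, 6, is at most the vertex count 6.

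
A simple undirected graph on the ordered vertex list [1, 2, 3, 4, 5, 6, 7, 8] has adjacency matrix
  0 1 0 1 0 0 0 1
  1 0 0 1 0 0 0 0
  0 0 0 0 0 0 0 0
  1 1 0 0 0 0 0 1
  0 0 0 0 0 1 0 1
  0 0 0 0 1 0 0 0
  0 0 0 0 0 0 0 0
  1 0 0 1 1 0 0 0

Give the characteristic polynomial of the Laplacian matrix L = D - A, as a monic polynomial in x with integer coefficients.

x^8 - 14x^7 + 73x^6 - 172x^5 + 172x^4 - 48x^3

With the vertex order [1, 2, 3, 4, 5, 6, 7, 8], the degrees are [3, 2, 0, 3, 2, 1, 0, 3], giving D = diag(3, 2, 0, 3, 2, 1, 0, 3) and L = D - A. Computing det(xI - L) by cofactor expansion (or equivalently via sum-over-permutations) gives x^8 - 14x^7 + 73x^6 - 172x^5 + 172x^4 - 48x^3. Since p(0) = det(-L) = 0, x divides p(x).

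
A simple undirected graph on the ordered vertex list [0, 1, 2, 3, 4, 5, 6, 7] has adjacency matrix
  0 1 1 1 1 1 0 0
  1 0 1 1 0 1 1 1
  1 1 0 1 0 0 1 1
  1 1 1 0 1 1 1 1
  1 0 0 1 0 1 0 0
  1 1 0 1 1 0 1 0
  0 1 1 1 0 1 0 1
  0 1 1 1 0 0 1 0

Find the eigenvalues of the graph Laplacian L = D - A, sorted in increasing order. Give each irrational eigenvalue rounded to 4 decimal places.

[0, 2.4550, 4.5606, 5, 5.8302, 7, 7.1542, 8]

Each diagonal entry of L is the vertex degree and each off-diagonal entry is -1 where an edge is present, 0 otherwise; in the order [0, 1, 2, 3, 4, 5, 6, 7] the diagonal is [5, 6, 5, 7, 3, 5, 5, 4]. L is symmetric positive semidefinite, so every eigenvalue is real and nonnegative. There is one zero in the spectrum, matching the 1 component. The largest eigenvalue, 8, is at most the vertex count 8.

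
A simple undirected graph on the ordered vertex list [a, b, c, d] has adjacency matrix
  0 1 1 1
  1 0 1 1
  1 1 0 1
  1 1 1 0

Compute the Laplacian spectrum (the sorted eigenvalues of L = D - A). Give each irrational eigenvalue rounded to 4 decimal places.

Each diagonal entry of L is the vertex degree and each off-diagonal entry is -1 where an edge is present, 0 otherwise; in the order [a, b, c, d] the diagonal is [3, 3, 3, 3]. Since every row of L sums to 0, the all-ones vector is in the kernel and 0 is an eigenvalue. The eigenvalues sum to 12, which equals trace(L) = 2|E|.

[0, 4, 4, 4]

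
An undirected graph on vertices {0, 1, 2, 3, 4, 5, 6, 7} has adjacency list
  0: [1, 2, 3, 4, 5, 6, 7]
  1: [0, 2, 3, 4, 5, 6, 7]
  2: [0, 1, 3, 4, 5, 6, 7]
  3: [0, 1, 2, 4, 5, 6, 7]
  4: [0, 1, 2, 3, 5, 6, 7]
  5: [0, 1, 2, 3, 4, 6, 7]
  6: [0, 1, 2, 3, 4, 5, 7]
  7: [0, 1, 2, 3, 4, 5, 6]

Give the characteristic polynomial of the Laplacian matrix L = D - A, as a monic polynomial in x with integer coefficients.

With the vertex order [0, 1, 2, 3, 4, 5, 6, 7], the degrees are [7, 7, 7, 7, 7, 7, 7, 7], giving D = diag(7, 7, 7, 7, 7, 7, 7, 7) and L = D - A. The eigenvalues of L are [0, 8, 8, 8, 8, 8, 8, 8]; the characteristic polynomial is the product of (x - lambda_i), which multiplies out to x^8 - 56x^7 + 1344x^6 - 17920x^5 + 143360x^4 - 688128x^3 + 1835008x^2 - 2097152x. The constant term is 0 because L is singular (the all-ones vector lies in its kernel). There is one zero in the spectrum, matching the 1 component.

x^8 - 56x^7 + 1344x^6 - 17920x^5 + 143360x^4 - 688128x^3 + 1835008x^2 - 2097152x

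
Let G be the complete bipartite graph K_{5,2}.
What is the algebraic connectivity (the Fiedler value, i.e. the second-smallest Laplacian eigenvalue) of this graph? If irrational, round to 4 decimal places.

The graph has 7 vertices and degree multiset [5, 5, 2, 2, 2, 2, 2]; D is the diagonal matrix of degrees and L = D - A. The sorted Laplacian eigenvalues are [0, 2, 2, 2, 2, 5, 7]; the algebraic connectivity is the second entry, 2. There is one zero in the spectrum, matching the 1 component.

2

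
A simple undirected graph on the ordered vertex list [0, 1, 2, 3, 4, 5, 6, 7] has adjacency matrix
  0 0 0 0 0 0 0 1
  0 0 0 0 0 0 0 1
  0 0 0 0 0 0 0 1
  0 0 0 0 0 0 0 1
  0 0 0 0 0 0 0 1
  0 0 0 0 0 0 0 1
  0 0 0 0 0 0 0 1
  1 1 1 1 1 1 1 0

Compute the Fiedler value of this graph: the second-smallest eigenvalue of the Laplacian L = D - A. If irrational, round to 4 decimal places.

1

Each diagonal entry of L is the vertex degree and each off-diagonal entry is -1 where an edge is present, 0 otherwise; in the order [0, 1, 2, 3, 4, 5, 6, 7] the diagonal is [1, 1, 1, 1, 1, 1, 1, 7]. Computing the eigenvalues of L and sorting gives [0, 1, 1, 1, 1, 1, 1, 8]. The Fiedler value lambda_2 = 1 is strictly positive, so the graph is connected. By the matrix-tree theorem the graph has (1/8) * product of the nonzero eigenvalues = 1 spanning tree. The eigenvalues sum to 14, which equals trace(L) = 2|E|.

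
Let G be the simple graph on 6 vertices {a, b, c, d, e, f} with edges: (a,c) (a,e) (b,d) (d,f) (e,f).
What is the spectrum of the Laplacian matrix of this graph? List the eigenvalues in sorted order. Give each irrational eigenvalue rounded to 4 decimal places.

[0, 0.2679, 1, 2, 3, 3.7321]

Reading degrees in the order [a, b, c, d, e, f] gives [2, 1, 1, 2, 2, 2]; set D = diag(2, 1, 1, 2, 2, 2) and form L = D - A. Diagonalising L (or applying a numerical eigensolver to the 6x6 matrix) gives the spectrum above. The single zero eigenvalue shows the graph is connected. There is one zero in the spectrum, matching the 1 component. The largest eigenvalue, 3.7321, is at most the vertex count 6.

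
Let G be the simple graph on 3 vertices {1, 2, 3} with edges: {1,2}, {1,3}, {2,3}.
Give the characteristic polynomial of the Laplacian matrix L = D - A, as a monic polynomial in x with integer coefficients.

x^3 - 6x^2 + 9x

Reading degrees in the order [1, 2, 3] gives [2, 2, 2]; set D = diag(2, 2, 2) and form L = D - A. L has integer entries, so p(x) = det(xI - L) has integer coefficients. Expanding the determinant yields x^3 - 6x^2 + 9x. The constant term is 0 because L is singular (the all-ones vector lies in its kernel). The eigenvalues sum to 6, which equals trace(L) = 2|E|. There is one zero in the spectrum, matching the 1 component.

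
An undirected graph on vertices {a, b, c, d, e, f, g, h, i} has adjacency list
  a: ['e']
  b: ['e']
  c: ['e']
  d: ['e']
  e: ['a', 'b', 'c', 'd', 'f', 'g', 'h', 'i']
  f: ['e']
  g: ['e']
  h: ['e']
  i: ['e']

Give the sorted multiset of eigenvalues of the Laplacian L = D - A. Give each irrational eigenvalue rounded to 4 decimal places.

Reading degrees in the order [a, b, c, d, e, f, g, h, i] gives [1, 1, 1, 1, 8, 1, 1, 1, 1]; set D = diag(1, 1, 1, 1, 8, 1, 1, 1, 1) and form L = D - A. L is symmetric positive semidefinite, so every eigenvalue is real and nonnegative. The single zero eigenvalue shows the graph is connected. There is one zero in the spectrum, matching the 1 component.

[0, 1, 1, 1, 1, 1, 1, 1, 9]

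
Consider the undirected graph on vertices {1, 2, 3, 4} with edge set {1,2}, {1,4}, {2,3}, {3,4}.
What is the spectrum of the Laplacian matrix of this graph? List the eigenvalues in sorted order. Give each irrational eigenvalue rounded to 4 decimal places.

Reading degrees in the order [1, 2, 3, 4] gives [2, 2, 2, 2]; set D = diag(2, 2, 2, 2) and form L = D - A. Diagonalising L (or applying a numerical eigensolver to the 4x4 matrix) gives the spectrum above. The single zero eigenvalue shows the graph is connected. By the matrix-tree theorem the graph has (1/4) * product of the nonzero eigenvalues = 4 spanning trees. The eigenvalues sum to 8, which equals trace(L) = 2|E|.

[0, 2, 2, 4]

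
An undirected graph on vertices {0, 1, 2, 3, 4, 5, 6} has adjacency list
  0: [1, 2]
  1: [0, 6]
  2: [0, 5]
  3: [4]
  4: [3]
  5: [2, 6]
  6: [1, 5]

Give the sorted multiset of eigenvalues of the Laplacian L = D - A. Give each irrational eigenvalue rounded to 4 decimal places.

[0, 0, 1.3820, 1.3820, 2, 3.6180, 3.6180]

Reading degrees in the order [0, 1, 2, 3, 4, 5, 6] gives [2, 2, 2, 1, 1, 2, 2]; set D = diag(2, 2, 2, 1, 1, 2, 2) and form L = D - A. L is symmetric positive semidefinite, so every eigenvalue is real and nonnegative. The 2 zero eigenvalues correspond to the 2 connected components. The eigenvalues sum to 12, which equals trace(L) = 2|E|.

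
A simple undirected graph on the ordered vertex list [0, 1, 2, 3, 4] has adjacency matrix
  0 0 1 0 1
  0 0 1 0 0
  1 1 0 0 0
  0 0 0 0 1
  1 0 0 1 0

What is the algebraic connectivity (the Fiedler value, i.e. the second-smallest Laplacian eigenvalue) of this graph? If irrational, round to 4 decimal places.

Each diagonal entry of L is the vertex degree and each off-diagonal entry is -1 where an edge is present, 0 otherwise; in the order [0, 1, 2, 3, 4] the diagonal is [2, 1, 2, 1, 2]. The smallest Laplacian eigenvalue is always 0. The next one, lambda_2 = 0.3820, measures how hard the graph is to disconnect: larger values mean better connectivity. The largest eigenvalue, 3.6180, is at most the vertex count 5.

0.3820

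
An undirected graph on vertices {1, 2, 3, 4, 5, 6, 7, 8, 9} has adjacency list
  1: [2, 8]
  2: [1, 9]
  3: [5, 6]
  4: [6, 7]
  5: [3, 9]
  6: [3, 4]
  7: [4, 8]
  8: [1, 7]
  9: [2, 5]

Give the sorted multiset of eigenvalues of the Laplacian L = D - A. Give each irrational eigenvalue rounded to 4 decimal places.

With the vertex order [1, 2, 3, 4, 5, 6, 7, 8, 9], the degrees are [2, 2, 2, 2, 2, 2, 2, 2, 2], giving D = diag(2, 2, 2, 2, 2, 2, 2, 2, 2) and L = D - A. Diagonalising L (or applying a numerical eigensolver to the 9x9 matrix) gives the spectrum above. The single zero eigenvalue shows the graph is connected. There is one zero in the spectrum, matching the 1 component.

[0, 0.4679, 0.4679, 1.6527, 1.6527, 3, 3, 3.8794, 3.8794]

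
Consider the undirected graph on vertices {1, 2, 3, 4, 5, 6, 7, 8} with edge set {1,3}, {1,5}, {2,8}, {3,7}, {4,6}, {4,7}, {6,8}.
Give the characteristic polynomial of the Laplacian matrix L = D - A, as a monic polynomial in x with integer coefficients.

Each diagonal entry of L is the vertex degree and each off-diagonal entry is -1 where an edge is present, 0 otherwise; in the order [1, 2, 3, 4, 5, 6, 7, 8] the diagonal is [2, 1, 2, 2, 1, 2, 2, 2]. L has integer entries, so p(x) = det(xI - L) has integer coefficients. Expanding the determinant yields x^8 - 14x^7 + 78x^6 - 220x^5 + 330x^4 - 252x^3 + 84x^2 - 8x. The coefficient of x^7 equals -trace(L) = -14, matching the sum of degrees. The largest eigenvalue, 3.8478, is at most the vertex count 8.

x^8 - 14x^7 + 78x^6 - 220x^5 + 330x^4 - 252x^3 + 84x^2 - 8x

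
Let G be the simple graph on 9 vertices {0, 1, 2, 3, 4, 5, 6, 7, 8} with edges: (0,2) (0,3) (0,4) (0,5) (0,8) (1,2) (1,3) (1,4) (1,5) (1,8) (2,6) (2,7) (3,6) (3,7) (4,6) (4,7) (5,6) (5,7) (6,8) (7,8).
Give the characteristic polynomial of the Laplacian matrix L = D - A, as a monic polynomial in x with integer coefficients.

x^9 - 40x^8 + 690x^7 - 6720x^6 + 40485x^5 - 154704x^4 + 366560x^3 - 492800x^2 + 288000x

With the vertex order [0, 1, 2, 3, 4, 5, 6, 7, 8], the degrees are [5, 5, 4, 4, 4, 4, 5, 5, 4], giving D = diag(5, 5, 4, 4, 4, 4, 5, 5, 4) and L = D - A. Computing det(xI - L) by cofactor expansion (or equivalently via sum-over-permutations) gives x^9 - 40x^8 + 690x^7 - 6720x^6 + 40485x^5 - 154704x^4 + 366560x^3 - 492800x^2 + 288000x. Since p(0) = det(-L) = 0, x divides p(x). The largest eigenvalue, 9, is at most the vertex count 9. There is one zero in the spectrum, matching the 1 component.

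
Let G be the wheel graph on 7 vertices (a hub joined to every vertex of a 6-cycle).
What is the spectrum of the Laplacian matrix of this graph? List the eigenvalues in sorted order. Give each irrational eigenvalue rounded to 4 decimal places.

[0, 2, 2, 4, 4, 5, 7]

The graph has 7 vertices and degree multiset [6, 3, 3, 3, 3, 3, 3]; D is the diagonal matrix of degrees and L = D - A. The multiplicity of 0 as a Laplacian eigenvalue equals the number of connected components. The eigenvalues sum to 24, which equals trace(L) = 2|E|. By the matrix-tree theorem the graph has (1/7) * product of the nonzero eigenvalues = 320 spanning trees.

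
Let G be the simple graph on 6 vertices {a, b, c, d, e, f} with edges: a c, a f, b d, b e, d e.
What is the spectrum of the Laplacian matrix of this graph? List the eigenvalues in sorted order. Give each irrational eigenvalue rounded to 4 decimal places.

Reading degrees in the order [a, b, c, d, e, f] gives [2, 2, 1, 2, 2, 1]; set D = diag(2, 2, 1, 2, 2, 1) and form L = D - A. L is symmetric positive semidefinite, so every eigenvalue is real and nonnegative. The 2 zero eigenvalues correspond to the 2 connected components. The eigenvalues sum to 10, which equals trace(L) = 2|E|.

[0, 0, 1, 3, 3, 3]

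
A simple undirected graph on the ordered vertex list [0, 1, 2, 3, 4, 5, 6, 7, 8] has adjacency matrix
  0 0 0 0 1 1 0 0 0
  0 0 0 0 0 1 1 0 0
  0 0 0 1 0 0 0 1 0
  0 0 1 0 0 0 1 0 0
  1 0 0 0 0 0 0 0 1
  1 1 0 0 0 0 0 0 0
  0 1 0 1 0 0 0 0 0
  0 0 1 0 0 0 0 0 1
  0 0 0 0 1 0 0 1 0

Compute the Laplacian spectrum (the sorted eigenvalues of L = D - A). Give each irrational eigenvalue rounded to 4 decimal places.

With the vertex order [0, 1, 2, 3, 4, 5, 6, 7, 8], the degrees are [2, 2, 2, 2, 2, 2, 2, 2, 2], giving D = diag(2, 2, 2, 2, 2, 2, 2, 2, 2) and L = D - A. Diagonalising L (or applying a numerical eigensolver to the 9x9 matrix) gives the spectrum above. The single zero eigenvalue shows the graph is connected. The largest eigenvalue, 3.8794, is at most the vertex count 9. The eigenvalues sum to 18, which equals trace(L) = 2|E|.

[0, 0.4679, 0.4679, 1.6527, 1.6527, 3, 3, 3.8794, 3.8794]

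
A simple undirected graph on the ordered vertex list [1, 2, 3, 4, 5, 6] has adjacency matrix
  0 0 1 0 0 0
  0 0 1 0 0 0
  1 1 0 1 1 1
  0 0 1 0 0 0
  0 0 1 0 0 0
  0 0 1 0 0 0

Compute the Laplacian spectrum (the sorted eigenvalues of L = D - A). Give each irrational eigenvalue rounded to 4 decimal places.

Each diagonal entry of L is the vertex degree and each off-diagonal entry is -1 where an edge is present, 0 otherwise; in the order [1, 2, 3, 4, 5, 6] the diagonal is [1, 1, 5, 1, 1, 1]. Since every row of L sums to 0, the all-ones vector is in the kernel and 0 is an eigenvalue. By the matrix-tree theorem the graph has (1/6) * product of the nonzero eigenvalues = 1 spanning tree. The eigenvalues sum to 10, which equals trace(L) = 2|E|.

[0, 1, 1, 1, 1, 6]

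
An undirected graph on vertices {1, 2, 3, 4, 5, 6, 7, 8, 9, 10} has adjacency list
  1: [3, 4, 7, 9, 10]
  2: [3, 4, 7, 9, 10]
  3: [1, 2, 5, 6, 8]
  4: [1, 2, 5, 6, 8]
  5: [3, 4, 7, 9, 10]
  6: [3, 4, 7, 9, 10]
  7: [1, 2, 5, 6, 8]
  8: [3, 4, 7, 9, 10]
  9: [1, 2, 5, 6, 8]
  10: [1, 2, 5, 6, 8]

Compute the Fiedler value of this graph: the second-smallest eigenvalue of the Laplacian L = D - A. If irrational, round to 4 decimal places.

With the vertex order [1, 2, 3, 4, 5, 6, 7, 8, 9, 10], the degrees are [5, 5, 5, 5, 5, 5, 5, 5, 5, 5], giving D = diag(5, 5, 5, 5, 5, 5, 5, 5, 5, 5) and L = D - A. The sorted Laplacian eigenvalues are [0, 5, 5, 5, 5, 5, 5, 5, 5, 10]; the algebraic connectivity is the second entry, 5. By the matrix-tree theorem the graph has (1/10) * product of the nonzero eigenvalues = 390625 spanning trees. There is one zero in the spectrum, matching the 1 component.

5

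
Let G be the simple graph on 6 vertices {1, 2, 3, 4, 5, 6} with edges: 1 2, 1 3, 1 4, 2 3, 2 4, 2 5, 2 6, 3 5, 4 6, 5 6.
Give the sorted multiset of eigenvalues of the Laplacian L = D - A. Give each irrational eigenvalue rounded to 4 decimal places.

[0, 2.3820, 2.3820, 4.6180, 4.6180, 6]

Each diagonal entry of L is the vertex degree and each off-diagonal entry is -1 where an edge is present, 0 otherwise; in the order [1, 2, 3, 4, 5, 6] the diagonal is [3, 5, 3, 3, 3, 3]. The multiplicity of 0 as a Laplacian eigenvalue equals the number of connected components. There is one zero in the spectrum, matching the 1 component. The eigenvalues sum to 20, which equals trace(L) = 2|E|.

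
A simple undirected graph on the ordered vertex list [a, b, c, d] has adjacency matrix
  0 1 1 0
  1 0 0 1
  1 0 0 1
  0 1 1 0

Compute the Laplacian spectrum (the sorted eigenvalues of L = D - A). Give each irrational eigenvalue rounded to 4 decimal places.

With the vertex order [a, b, c, d], the degrees are [2, 2, 2, 2], giving D = diag(2, 2, 2, 2) and L = D - A. Since every row of L sums to 0, the all-ones vector is in the kernel and 0 is an eigenvalue. The single zero eigenvalue shows the graph is connected. The largest eigenvalue, 4, is at most the vertex count 4. By the matrix-tree theorem the graph has (1/4) * product of the nonzero eigenvalues = 4 spanning trees.

[0, 2, 2, 4]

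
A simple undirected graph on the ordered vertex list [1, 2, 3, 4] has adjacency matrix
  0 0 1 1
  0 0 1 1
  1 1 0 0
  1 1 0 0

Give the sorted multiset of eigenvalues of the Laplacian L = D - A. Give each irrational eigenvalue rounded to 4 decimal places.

[0, 2, 2, 4]

Each diagonal entry of L is the vertex degree and each off-diagonal entry is -1 where an edge is present, 0 otherwise; in the order [1, 2, 3, 4] the diagonal is [2, 2, 2, 2]. L is symmetric positive semidefinite, so every eigenvalue is real and nonnegative. The single zero eigenvalue shows the graph is connected. The largest eigenvalue, 4, is at most the vertex count 4.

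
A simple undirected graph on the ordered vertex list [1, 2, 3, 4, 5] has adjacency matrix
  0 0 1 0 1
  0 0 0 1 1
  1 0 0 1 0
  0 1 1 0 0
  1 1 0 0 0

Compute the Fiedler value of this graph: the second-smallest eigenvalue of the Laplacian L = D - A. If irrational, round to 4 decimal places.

Reading degrees in the order [1, 2, 3, 4, 5] gives [2, 2, 2, 2, 2]; set D = diag(2, 2, 2, 2, 2) and form L = D - A. The smallest Laplacian eigenvalue is always 0. The next one, lambda_2 = 1.3820, measures how hard the graph is to disconnect: larger values mean better connectivity.

1.3820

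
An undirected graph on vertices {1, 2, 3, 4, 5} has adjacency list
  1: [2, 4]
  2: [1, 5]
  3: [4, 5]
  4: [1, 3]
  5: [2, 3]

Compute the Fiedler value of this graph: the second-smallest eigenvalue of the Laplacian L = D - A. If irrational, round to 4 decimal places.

1.3820

Each diagonal entry of L is the vertex degree and each off-diagonal entry is -1 where an edge is present, 0 otherwise; in the order [1, 2, 3, 4, 5] the diagonal is [2, 2, 2, 2, 2]. Computing the eigenvalues of L and sorting gives [0, 1.3820, 1.3820, 3.6180, 3.6180]. The Fiedler value lambda_2 = 1.3820 is strictly positive, so the graph is connected. The largest eigenvalue, 3.6180, is at most the vertex count 5. The eigenvalues sum to 10, which equals trace(L) = 2|E|.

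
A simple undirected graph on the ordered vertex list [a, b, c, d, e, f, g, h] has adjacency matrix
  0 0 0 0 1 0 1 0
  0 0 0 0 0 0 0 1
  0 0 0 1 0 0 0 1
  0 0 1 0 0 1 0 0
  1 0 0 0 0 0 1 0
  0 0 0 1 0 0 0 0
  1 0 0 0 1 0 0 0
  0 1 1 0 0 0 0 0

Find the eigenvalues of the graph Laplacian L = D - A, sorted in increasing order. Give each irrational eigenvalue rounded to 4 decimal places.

With the vertex order [a, b, c, d, e, f, g, h], the degrees are [2, 1, 2, 2, 2, 1, 2, 2], giving D = diag(2, 1, 2, 2, 2, 1, 2, 2) and L = D - A. The multiplicity of 0 as a Laplacian eigenvalue equals the number of connected components. The 2 zero eigenvalues correspond to the 2 connected components. The eigenvalues sum to 14, which equals trace(L) = 2|E|. The largest eigenvalue, 3.6180, is at most the vertex count 8.

[0, 0, 0.3820, 1.3820, 2.6180, 3, 3, 3.6180]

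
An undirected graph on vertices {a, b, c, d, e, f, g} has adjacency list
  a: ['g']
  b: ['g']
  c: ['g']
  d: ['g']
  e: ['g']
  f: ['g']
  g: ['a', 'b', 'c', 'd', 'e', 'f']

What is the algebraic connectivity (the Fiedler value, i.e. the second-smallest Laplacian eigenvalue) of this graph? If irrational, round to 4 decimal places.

1

Reading degrees in the order [a, b, c, d, e, f, g] gives [1, 1, 1, 1, 1, 1, 6]; set D = diag(1, 1, 1, 1, 1, 1, 6) and form L = D - A. The smallest Laplacian eigenvalue is always 0. The next one, lambda_2 = 1, measures how hard the graph is to disconnect: larger values mean better connectivity. By the matrix-tree theorem the graph has (1/7) * product of the nonzero eigenvalues = 1 spanning tree.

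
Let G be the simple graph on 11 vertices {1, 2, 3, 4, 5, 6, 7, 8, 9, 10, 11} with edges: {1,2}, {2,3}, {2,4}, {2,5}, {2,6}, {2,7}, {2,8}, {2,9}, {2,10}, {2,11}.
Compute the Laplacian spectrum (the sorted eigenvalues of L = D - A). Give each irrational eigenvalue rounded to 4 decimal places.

Reading degrees in the order [1, 2, 3, 4, 5, 6, 7, 8, 9, 10, 11] gives [1, 10, 1, 1, 1, 1, 1, 1, 1, 1, 1]; set D = diag(1, 10, 1, 1, 1, 1, 1, 1, 1, 1, 1) and form L = D - A. The multiplicity of 0 as a Laplacian eigenvalue equals the number of connected components. By the matrix-tree theorem the graph has (1/11) * product of the nonzero eigenvalues = 1 spanning tree. There is one zero in the spectrum, matching the 1 component.

[0, 1, 1, 1, 1, 1, 1, 1, 1, 1, 11]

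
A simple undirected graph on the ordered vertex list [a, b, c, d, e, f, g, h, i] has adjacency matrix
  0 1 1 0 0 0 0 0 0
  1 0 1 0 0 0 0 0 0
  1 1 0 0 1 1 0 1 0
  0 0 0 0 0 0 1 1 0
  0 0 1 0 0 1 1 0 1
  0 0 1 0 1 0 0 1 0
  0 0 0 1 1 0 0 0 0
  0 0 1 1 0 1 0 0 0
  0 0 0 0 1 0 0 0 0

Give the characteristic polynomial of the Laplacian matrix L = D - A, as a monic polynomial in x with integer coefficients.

x^9 - 24x^8 + 238x^7 - 1266x^6 + 3922x^5 - 7182x^4 + 7511x^3 - 4056x^2 + 864x

Each diagonal entry of L is the vertex degree and each off-diagonal entry is -1 where an edge is present, 0 otherwise; in the order [a, b, c, d, e, f, g, h, i] the diagonal is [2, 2, 5, 2, 4, 3, 2, 3, 1]. Computing det(xI - L) by cofactor expansion (or equivalently via sum-over-permutations) gives x^9 - 24x^8 + 238x^7 - 1266x^6 + 3922x^5 - 7182x^4 + 7511x^3 - 4056x^2 + 864x. The constant term is 0 because L is singular (the all-ones vector lies in its kernel). By the matrix-tree theorem the graph has (1/9) * product of the nonzero eigenvalues = 96 spanning trees. The eigenvalues sum to 24, which equals trace(L) = 2|E|.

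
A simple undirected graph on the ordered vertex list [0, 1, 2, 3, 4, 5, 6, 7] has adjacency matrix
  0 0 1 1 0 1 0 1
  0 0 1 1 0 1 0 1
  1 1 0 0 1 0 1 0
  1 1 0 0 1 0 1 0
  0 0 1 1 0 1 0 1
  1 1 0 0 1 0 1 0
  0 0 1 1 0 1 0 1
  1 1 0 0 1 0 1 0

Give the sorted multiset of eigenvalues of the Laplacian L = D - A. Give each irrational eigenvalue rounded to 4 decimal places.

[0, 4, 4, 4, 4, 4, 4, 8]

With the vertex order [0, 1, 2, 3, 4, 5, 6, 7], the degrees are [4, 4, 4, 4, 4, 4, 4, 4], giving D = diag(4, 4, 4, 4, 4, 4, 4, 4) and L = D - A. Since every row of L sums to 0, the all-ones vector is in the kernel and 0 is an eigenvalue. The single zero eigenvalue shows the graph is connected. By the matrix-tree theorem the graph has (1/8) * product of the nonzero eigenvalues = 4096 spanning trees. The largest eigenvalue, 8, is at most the vertex count 8.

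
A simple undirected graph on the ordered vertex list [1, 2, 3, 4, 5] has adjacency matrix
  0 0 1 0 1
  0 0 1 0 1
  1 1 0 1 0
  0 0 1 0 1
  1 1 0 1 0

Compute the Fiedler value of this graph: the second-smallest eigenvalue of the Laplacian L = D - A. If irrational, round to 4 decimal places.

2

With the vertex order [1, 2, 3, 4, 5], the degrees are [2, 2, 3, 2, 3], giving D = diag(2, 2, 3, 2, 3) and L = D - A. The sorted Laplacian eigenvalues are [0, 2, 2, 3, 5]; the algebraic connectivity is the second entry, 2. By the matrix-tree theorem the graph has (1/5) * product of the nonzero eigenvalues = 12 spanning trees.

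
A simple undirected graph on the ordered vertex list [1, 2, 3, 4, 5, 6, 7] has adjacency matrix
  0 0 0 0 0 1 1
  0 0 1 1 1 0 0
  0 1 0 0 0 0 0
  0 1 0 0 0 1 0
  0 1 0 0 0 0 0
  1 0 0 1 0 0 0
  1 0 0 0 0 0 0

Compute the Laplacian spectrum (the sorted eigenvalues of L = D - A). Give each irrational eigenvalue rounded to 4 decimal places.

Each diagonal entry of L is the vertex degree and each off-diagonal entry is -1 where an edge is present, 0 otherwise; in the order [1, 2, 3, 4, 5, 6, 7] the diagonal is [2, 3, 1, 2, 1, 2, 1]. L is symmetric positive semidefinite, so every eigenvalue is real and nonnegative. The single zero eigenvalue shows the graph is connected. By the matrix-tree theorem the graph has (1/7) * product of the nonzero eigenvalues = 1 spanning tree. The largest eigenvalue, 4.2283, is at most the vertex count 7.

[0, 0.2254, 1, 1, 2.1859, 3.3604, 4.2283]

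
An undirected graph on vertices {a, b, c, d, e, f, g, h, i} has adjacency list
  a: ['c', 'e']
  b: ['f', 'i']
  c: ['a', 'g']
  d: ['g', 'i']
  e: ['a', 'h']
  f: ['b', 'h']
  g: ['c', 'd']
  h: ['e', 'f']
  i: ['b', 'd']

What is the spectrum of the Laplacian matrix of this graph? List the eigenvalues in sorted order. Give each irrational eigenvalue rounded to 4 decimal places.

With the vertex order [a, b, c, d, e, f, g, h, i], the degrees are [2, 2, 2, 2, 2, 2, 2, 2, 2], giving D = diag(2, 2, 2, 2, 2, 2, 2, 2, 2) and L = D - A. Diagonalising L (or applying a numerical eigensolver to the 9x9 matrix) gives the spectrum above. There is one zero in the spectrum, matching the 1 component.

[0, 0.4679, 0.4679, 1.6527, 1.6527, 3, 3, 3.8794, 3.8794]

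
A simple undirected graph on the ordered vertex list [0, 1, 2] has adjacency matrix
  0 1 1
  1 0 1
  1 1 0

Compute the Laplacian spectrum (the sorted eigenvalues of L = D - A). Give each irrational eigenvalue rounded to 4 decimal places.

[0, 3, 3]

Each diagonal entry of L is the vertex degree and each off-diagonal entry is -1 where an edge is present, 0 otherwise; in the order [0, 1, 2] the diagonal is [2, 2, 2]. The multiplicity of 0 as a Laplacian eigenvalue equals the number of connected components. The largest eigenvalue, 3, is at most the vertex count 3.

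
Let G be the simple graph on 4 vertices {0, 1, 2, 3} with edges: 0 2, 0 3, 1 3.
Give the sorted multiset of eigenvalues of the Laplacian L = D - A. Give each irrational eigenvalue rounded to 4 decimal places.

With the vertex order [0, 1, 2, 3], the degrees are [2, 1, 1, 2], giving D = diag(2, 1, 1, 2) and L = D - A. L is symmetric positive semidefinite, so every eigenvalue is real and nonnegative. The largest eigenvalue, 3.4142, is at most the vertex count 4.

[0, 0.5858, 2, 3.4142]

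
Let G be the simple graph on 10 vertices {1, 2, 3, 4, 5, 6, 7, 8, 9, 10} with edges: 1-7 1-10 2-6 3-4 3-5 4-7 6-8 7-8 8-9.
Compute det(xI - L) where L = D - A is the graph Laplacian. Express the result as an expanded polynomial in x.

With the vertex order [1, 2, 3, 4, 5, 6, 7, 8, 9, 10], the degrees are [2, 1, 2, 2, 1, 2, 3, 3, 1, 1], giving D = diag(2, 1, 2, 2, 1, 2, 3, 3, 1, 1) and L = D - A. L has integer entries, so p(x) = det(xI - L) has integer coefficients. Expanding the determinant yields x^10 - 18x^9 + 134x^8 - 536x^7 + 1252x^6 - 1738x^5 + 1399x^4 - 612x^3 + 129x^2 - 10x. The coefficient of x^9 equals -trace(L) = -18, matching the sum of degrees. There is one zero in the spectrum, matching the 1 component. The largest eigenvalue, 4.7517, is at most the vertex count 10.

x^10 - 18x^9 + 134x^8 - 536x^7 + 1252x^6 - 1738x^5 + 1399x^4 - 612x^3 + 129x^2 - 10x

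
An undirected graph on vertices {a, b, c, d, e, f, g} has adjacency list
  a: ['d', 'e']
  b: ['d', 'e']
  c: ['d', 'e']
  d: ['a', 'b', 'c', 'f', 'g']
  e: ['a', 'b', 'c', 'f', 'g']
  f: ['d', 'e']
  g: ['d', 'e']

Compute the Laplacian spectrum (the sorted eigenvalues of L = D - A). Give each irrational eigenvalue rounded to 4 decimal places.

Reading degrees in the order [a, b, c, d, e, f, g] gives [2, 2, 2, 5, 5, 2, 2]; set D = diag(2, 2, 2, 5, 5, 2, 2) and form L = D - A. The multiplicity of 0 as a Laplacian eigenvalue equals the number of connected components.

[0, 2, 2, 2, 2, 5, 7]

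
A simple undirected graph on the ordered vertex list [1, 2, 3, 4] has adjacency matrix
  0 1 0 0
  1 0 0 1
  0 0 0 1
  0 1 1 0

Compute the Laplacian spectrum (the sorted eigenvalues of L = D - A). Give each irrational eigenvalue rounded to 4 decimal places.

[0, 0.5858, 2, 3.4142]

Reading degrees in the order [1, 2, 3, 4] gives [1, 2, 1, 2]; set D = diag(1, 2, 1, 2) and form L = D - A. The multiplicity of 0 as a Laplacian eigenvalue equals the number of connected components. The single zero eigenvalue shows the graph is connected. The eigenvalues sum to 6, which equals trace(L) = 2|E|.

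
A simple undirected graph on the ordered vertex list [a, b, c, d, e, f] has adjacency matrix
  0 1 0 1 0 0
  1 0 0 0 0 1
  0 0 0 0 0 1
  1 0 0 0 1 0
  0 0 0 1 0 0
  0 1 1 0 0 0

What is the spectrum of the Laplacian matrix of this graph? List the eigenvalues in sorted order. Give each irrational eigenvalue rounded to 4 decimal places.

Reading degrees in the order [a, b, c, d, e, f] gives [2, 2, 1, 2, 1, 2]; set D = diag(2, 2, 1, 2, 1, 2) and form L = D - A. Diagonalising L (or applying a numerical eigensolver to the 6x6 matrix) gives the spectrum above. The single zero eigenvalue shows the graph is connected. There is one zero in the spectrum, matching the 1 component.

[0, 0.2679, 1, 2, 3, 3.7321]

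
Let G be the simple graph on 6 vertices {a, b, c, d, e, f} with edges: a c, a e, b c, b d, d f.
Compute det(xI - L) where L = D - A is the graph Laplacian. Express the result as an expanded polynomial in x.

x^6 - 10x^5 + 36x^4 - 56x^3 + 35x^2 - 6x

Reading degrees in the order [a, b, c, d, e, f] gives [2, 2, 2, 2, 1, 1]; set D = diag(2, 2, 2, 2, 1, 1) and form L = D - A. L has integer entries, so p(x) = det(xI - L) has integer coefficients. Expanding the determinant yields x^6 - 10x^5 + 36x^4 - 56x^3 + 35x^2 - 6x. The constant term is 0 because L is singular (the all-ones vector lies in its kernel). The eigenvalues sum to 10, which equals trace(L) = 2|E|.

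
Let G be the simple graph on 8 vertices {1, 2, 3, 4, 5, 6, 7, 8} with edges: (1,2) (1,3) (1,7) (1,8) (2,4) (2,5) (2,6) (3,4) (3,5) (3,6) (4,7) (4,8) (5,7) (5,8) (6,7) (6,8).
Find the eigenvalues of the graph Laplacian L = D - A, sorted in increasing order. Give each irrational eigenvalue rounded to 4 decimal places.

[0, 4, 4, 4, 4, 4, 4, 8]

Each diagonal entry of L is the vertex degree and each off-diagonal entry is -1 where an edge is present, 0 otherwise; in the order [1, 2, 3, 4, 5, 6, 7, 8] the diagonal is [4, 4, 4, 4, 4, 4, 4, 4]. L is symmetric positive semidefinite, so every eigenvalue is real and nonnegative. The eigenvalues sum to 32, which equals trace(L) = 2|E|.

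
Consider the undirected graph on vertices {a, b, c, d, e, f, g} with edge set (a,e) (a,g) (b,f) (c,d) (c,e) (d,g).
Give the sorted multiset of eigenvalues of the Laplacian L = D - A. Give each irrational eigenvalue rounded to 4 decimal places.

Each diagonal entry of L is the vertex degree and each off-diagonal entry is -1 where an edge is present, 0 otherwise; in the order [a, b, c, d, e, f, g] the diagonal is [2, 1, 2, 2, 2, 1, 2]. Diagonalising L (or applying a numerical eigensolver to the 7x7 matrix) gives the spectrum above. The 2 zero eigenvalues correspond to the 2 connected components.

[0, 0, 1.3820, 1.3820, 2, 3.6180, 3.6180]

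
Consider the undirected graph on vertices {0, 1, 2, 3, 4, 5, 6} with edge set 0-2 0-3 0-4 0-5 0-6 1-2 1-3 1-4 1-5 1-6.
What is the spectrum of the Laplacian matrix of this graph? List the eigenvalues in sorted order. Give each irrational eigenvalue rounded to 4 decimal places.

Each diagonal entry of L is the vertex degree and each off-diagonal entry is -1 where an edge is present, 0 otherwise; in the order [0, 1, 2, 3, 4, 5, 6] the diagonal is [5, 5, 2, 2, 2, 2, 2]. Since every row of L sums to 0, the all-ones vector is in the kernel and 0 is an eigenvalue. The largest eigenvalue, 7, is at most the vertex count 7.

[0, 2, 2, 2, 2, 5, 7]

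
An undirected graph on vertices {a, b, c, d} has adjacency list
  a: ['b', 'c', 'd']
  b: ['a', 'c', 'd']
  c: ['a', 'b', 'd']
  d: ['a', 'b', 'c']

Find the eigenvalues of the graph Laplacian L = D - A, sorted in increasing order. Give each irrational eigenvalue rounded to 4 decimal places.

With the vertex order [a, b, c, d], the degrees are [3, 3, 3, 3], giving D = diag(3, 3, 3, 3) and L = D - A. Diagonalising L (or applying a numerical eigensolver to the 4x4 matrix) gives the spectrum above. By the matrix-tree theorem the graph has (1/4) * product of the nonzero eigenvalues = 16 spanning trees. There is one zero in the spectrum, matching the 1 component.

[0, 4, 4, 4]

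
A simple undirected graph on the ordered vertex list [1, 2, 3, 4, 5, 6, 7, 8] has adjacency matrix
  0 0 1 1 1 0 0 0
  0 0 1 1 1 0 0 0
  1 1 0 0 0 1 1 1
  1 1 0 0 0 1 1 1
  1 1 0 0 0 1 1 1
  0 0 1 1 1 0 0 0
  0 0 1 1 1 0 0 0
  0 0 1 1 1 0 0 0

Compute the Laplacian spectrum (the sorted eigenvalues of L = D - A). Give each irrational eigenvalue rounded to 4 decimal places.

[0, 3, 3, 3, 3, 5, 5, 8]

Each diagonal entry of L is the vertex degree and each off-diagonal entry is -1 where an edge is present, 0 otherwise; in the order [1, 2, 3, 4, 5, 6, 7, 8] the diagonal is [3, 3, 5, 5, 5, 3, 3, 3]. Since every row of L sums to 0, the all-ones vector is in the kernel and 0 is an eigenvalue. The single zero eigenvalue shows the graph is connected. By the matrix-tree theorem the graph has (1/8) * product of the nonzero eigenvalues = 2025 spanning trees. There is one zero in the spectrum, matching the 1 component.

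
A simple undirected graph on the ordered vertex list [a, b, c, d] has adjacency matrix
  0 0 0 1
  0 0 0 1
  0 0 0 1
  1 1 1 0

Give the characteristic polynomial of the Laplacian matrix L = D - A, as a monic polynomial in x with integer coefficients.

x^4 - 6x^3 + 9x^2 - 4x

Reading degrees in the order [a, b, c, d] gives [1, 1, 1, 3]; set D = diag(1, 1, 1, 3) and form L = D - A. L has integer entries, so p(x) = det(xI - L) has integer coefficients. Expanding the determinant yields x^4 - 6x^3 + 9x^2 - 4x. Since p(0) = det(-L) = 0, x divides p(x).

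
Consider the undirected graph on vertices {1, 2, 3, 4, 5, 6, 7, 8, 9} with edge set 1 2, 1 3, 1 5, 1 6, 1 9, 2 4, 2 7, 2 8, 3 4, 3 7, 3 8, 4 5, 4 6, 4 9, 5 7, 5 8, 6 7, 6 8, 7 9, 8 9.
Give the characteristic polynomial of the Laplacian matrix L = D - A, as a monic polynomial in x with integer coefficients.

x^9 - 40x^8 + 690x^7 - 6720x^6 + 40485x^5 - 154704x^4 + 366560x^3 - 492800x^2 + 288000x

Reading degrees in the order [1, 2, 3, 4, 5, 6, 7, 8, 9] gives [5, 4, 4, 5, 4, 4, 5, 5, 4]; set D = diag(5, 4, 4, 5, 4, 4, 5, 5, 4) and form L = D - A. Computing det(xI - L) by cofactor expansion (or equivalently via sum-over-permutations) gives x^9 - 40x^8 + 690x^7 - 6720x^6 + 40485x^5 - 154704x^4 + 366560x^3 - 492800x^2 + 288000x. The coefficient of x^8 equals -trace(L) = -40, matching the sum of degrees. By the matrix-tree theorem the graph has (1/9) * product of the nonzero eigenvalues = 32000 spanning trees. The largest eigenvalue, 9, is at most the vertex count 9.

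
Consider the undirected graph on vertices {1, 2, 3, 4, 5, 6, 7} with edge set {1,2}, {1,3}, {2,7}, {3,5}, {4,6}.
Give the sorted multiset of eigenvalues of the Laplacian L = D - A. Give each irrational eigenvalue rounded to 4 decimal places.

With the vertex order [1, 2, 3, 4, 5, 6, 7], the degrees are [2, 2, 2, 1, 1, 1, 1], giving D = diag(2, 2, 2, 1, 1, 1, 1) and L = D - A. Diagonalising L (or applying a numerical eigensolver to the 7x7 matrix) gives the spectrum above. The 2 zero eigenvalues correspond to the 2 connected components. The largest eigenvalue, 3.6180, is at most the vertex count 7.

[0, 0, 0.3820, 1.3820, 2, 2.6180, 3.6180]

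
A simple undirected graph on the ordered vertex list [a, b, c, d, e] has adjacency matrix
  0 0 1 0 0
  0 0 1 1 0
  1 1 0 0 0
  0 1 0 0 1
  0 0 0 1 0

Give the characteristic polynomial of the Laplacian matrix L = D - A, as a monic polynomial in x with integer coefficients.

Reading degrees in the order [a, b, c, d, e] gives [1, 2, 2, 2, 1]; set D = diag(1, 2, 2, 2, 1) and form L = D - A. Computing det(xI - L) by cofactor expansion (or equivalently via sum-over-permutations) gives x^5 - 8x^4 + 21x^3 - 20x^2 + 5x. The coefficient of x^4 equals -trace(L) = -8, matching the sum of degrees. The largest eigenvalue, 3.6180, is at most the vertex count 5. By the matrix-tree theorem the graph has (1/5) * product of the nonzero eigenvalues = 1 spanning tree.

x^5 - 8x^4 + 21x^3 - 20x^2 + 5x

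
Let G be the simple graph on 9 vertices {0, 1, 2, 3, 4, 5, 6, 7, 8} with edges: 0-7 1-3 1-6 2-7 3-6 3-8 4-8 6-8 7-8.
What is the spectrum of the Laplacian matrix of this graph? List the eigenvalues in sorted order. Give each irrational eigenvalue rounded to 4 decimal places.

With the vertex order [0, 1, 2, 3, 4, 5, 6, 7, 8], the degrees are [1, 2, 1, 3, 1, 0, 3, 3, 4], giving D = diag(1, 2, 1, 3, 1, 0, 3, 3, 4) and L = D - A. The multiplicity of 0 as a Laplacian eigenvalue equals the number of connected components. The 2 zero eigenvalues correspond to the 2 connected components. The eigenvalues sum to 18, which equals trace(L) = 2|E|.

[0, 0, 0.3479, 0.8495, 1, 2.7627, 3.6076, 4, 5.4323]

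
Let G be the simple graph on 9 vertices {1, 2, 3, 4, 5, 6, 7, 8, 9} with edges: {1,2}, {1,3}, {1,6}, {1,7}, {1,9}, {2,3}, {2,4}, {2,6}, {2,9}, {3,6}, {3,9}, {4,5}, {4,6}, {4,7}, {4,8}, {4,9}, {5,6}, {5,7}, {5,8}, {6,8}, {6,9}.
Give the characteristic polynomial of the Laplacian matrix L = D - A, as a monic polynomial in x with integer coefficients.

With the vertex order [1, 2, 3, 4, 5, 6, 7, 8, 9], the degrees are [5, 5, 4, 6, 4, 7, 3, 3, 5], giving D = diag(5, 5, 4, 6, 4, 7, 3, 3, 5) and L = D - A. L has integer entries, so p(x) = det(xI - L) has integer coefficients. Expanding the determinant yields x^9 - 42x^8 + 756x^7 - 7602x^6 + 46590x^5 - 177640x^4 + 409879x^3 - 520782x^2 + 277560x. The constant term is 0 because L is singular (the all-ones vector lies in its kernel).

x^9 - 42x^8 + 756x^7 - 7602x^6 + 46590x^5 - 177640x^4 + 409879x^3 - 520782x^2 + 277560x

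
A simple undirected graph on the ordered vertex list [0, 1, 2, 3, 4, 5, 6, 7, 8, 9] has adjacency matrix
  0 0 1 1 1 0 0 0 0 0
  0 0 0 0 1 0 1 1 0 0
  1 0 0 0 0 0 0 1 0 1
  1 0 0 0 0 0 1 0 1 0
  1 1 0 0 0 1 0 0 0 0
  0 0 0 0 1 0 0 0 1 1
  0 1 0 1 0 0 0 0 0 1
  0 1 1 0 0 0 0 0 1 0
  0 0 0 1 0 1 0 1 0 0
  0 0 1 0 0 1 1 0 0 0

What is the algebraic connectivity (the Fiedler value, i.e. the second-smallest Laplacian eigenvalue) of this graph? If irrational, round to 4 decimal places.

With the vertex order [0, 1, 2, 3, 4, 5, 6, 7, 8, 9], the degrees are [3, 3, 3, 3, 3, 3, 3, 3, 3, 3], giving D = diag(3, 3, 3, 3, 3, 3, 3, 3, 3, 3) and L = D - A. Computing the eigenvalues of L and sorting gives [0, 2, 2, 2, 2, 2, 5, 5, 5, 5]. The Fiedler value lambda_2 = 2 is strictly positive, so the graph is connected.

2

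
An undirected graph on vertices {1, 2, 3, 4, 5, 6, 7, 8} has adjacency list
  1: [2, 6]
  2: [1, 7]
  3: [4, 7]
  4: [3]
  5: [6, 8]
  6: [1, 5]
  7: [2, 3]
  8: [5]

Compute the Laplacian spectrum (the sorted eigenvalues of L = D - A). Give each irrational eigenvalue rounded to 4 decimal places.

[0, 0.1522, 0.5858, 1.2346, 2, 2.7654, 3.4142, 3.8478]

With the vertex order [1, 2, 3, 4, 5, 6, 7, 8], the degrees are [2, 2, 2, 1, 2, 2, 2, 1], giving D = diag(2, 2, 2, 1, 2, 2, 2, 1) and L = D - A. L is symmetric positive semidefinite, so every eigenvalue is real and nonnegative. The single zero eigenvalue shows the graph is connected.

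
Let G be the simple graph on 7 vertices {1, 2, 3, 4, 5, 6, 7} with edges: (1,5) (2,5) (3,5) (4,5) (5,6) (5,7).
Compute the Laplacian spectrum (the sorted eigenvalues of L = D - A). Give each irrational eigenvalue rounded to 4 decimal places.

[0, 1, 1, 1, 1, 1, 7]

Reading degrees in the order [1, 2, 3, 4, 5, 6, 7] gives [1, 1, 1, 1, 6, 1, 1]; set D = diag(1, 1, 1, 1, 6, 1, 1) and form L = D - A. The multiplicity of 0 as a Laplacian eigenvalue equals the number of connected components. The single zero eigenvalue shows the graph is connected. The largest eigenvalue, 7, is at most the vertex count 7. There is one zero in the spectrum, matching the 1 component.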